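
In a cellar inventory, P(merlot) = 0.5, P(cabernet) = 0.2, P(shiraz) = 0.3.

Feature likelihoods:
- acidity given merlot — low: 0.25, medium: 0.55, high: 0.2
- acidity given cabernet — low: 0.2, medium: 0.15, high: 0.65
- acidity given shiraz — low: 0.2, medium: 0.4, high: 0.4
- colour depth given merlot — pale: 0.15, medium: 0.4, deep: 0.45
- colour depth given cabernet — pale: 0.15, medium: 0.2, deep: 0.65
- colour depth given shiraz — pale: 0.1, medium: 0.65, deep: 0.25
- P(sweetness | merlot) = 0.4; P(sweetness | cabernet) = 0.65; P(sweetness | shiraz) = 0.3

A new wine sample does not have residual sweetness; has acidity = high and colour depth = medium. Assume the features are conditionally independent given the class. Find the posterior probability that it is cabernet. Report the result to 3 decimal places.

0.104

merlot: 0.5 × 0.2 × 0.4 × (1−0.4) = 0.024
cabernet: 0.2 × 0.65 × 0.2 × (1−0.65) = 0.0091
shiraz: 0.3 × 0.4 × 0.65 × (1−0.3) = 0.0546
P(cabernet | x) = 0.0091 / 0.0877 ≈ 0.104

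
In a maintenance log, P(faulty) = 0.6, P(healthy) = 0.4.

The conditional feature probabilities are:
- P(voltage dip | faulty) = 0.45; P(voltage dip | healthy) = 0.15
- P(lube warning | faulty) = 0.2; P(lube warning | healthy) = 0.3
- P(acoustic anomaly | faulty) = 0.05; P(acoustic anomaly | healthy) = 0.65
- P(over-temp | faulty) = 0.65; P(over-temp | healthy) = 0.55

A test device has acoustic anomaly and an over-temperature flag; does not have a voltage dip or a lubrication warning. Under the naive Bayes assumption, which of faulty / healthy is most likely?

healthy

faulty: 0.6 × (1−0.45) × (1−0.2) × 0.05 × 0.65 = 0.00858
healthy: 0.4 × (1−0.15) × (1−0.3) × 0.65 × 0.55 = 0.085085
Highest score → healthy.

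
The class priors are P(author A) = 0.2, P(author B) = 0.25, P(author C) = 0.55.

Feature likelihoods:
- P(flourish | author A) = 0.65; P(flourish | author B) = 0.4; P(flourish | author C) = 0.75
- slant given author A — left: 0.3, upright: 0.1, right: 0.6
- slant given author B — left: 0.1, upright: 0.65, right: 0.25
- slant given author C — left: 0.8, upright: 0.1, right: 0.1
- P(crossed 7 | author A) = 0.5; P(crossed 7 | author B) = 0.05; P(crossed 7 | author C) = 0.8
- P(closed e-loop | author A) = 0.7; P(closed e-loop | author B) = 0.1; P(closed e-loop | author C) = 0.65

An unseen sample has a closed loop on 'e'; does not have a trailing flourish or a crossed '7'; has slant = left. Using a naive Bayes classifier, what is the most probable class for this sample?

author A: 0.2 × (1−0.65) × 0.3 × (1−0.5) × 0.7 = 0.00735
author B: 0.25 × (1−0.4) × 0.1 × (1−0.05) × 0.1 = 0.001425
author C: 0.55 × (1−0.75) × 0.8 × (1−0.8) × 0.65 = 0.0143
Highest score → author C.

author C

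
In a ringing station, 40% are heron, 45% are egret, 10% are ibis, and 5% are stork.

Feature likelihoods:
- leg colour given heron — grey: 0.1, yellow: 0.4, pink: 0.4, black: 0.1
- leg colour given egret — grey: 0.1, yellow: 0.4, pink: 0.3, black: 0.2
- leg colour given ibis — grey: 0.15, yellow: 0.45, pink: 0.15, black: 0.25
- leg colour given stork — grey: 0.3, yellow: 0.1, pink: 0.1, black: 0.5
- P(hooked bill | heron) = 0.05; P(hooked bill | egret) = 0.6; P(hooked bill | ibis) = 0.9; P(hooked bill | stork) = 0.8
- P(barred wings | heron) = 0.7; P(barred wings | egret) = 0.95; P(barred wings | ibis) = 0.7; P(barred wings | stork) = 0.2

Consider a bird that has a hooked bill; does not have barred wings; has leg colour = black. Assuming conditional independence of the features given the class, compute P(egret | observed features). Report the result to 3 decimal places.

heron: 0.4 × 0.1 × 0.05 × (1−0.7) = 0.0006
egret: 0.45 × 0.2 × 0.6 × (1−0.95) = 0.0027
ibis: 0.1 × 0.25 × 0.9 × (1−0.7) = 0.00675
stork: 0.05 × 0.5 × 0.8 × (1−0.2) = 0.016
P(egret | x) = 0.0027 / 0.02605 ≈ 0.104

0.104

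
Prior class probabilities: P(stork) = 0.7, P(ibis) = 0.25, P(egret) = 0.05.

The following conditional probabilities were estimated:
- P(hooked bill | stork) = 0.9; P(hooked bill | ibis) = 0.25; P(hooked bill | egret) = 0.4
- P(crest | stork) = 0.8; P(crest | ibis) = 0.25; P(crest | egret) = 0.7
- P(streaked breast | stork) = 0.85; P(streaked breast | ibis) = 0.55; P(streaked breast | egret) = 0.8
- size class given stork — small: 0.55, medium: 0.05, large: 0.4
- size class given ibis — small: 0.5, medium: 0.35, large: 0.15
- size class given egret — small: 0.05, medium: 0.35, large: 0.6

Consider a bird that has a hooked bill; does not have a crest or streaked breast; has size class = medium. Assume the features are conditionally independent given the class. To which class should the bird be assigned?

ibis

stork: 0.7 × 0.9 × (1−0.8) × (1−0.85) × 0.05 = 0.000945
ibis: 0.25 × 0.25 × (1−0.25) × (1−0.55) × 0.35 = 0.0073828125
egret: 0.05 × 0.4 × (1−0.7) × (1−0.8) × 0.35 = 0.00042
Highest score → ibis.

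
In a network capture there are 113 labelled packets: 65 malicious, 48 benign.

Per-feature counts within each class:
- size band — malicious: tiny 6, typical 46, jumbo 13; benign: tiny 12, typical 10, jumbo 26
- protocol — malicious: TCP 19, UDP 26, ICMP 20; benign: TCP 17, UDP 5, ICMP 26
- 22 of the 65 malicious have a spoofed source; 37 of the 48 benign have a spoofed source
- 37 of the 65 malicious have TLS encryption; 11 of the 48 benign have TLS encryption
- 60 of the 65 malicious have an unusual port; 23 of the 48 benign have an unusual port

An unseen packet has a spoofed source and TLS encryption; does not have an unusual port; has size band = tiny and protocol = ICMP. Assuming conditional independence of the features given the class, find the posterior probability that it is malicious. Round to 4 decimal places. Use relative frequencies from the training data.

malicious: (65/113) × (6/65) × (20/65) × (22/65) × (37/65) × (5/65) ≈ 0.000242127
benign: (48/113) × (12/48) × (26/48) × (37/48) × (11/48) × (25/48) ≈ 0.00529231
P(malicious | x) = 0.000242127 / 0.005534437 ≈ 0.0437

0.0437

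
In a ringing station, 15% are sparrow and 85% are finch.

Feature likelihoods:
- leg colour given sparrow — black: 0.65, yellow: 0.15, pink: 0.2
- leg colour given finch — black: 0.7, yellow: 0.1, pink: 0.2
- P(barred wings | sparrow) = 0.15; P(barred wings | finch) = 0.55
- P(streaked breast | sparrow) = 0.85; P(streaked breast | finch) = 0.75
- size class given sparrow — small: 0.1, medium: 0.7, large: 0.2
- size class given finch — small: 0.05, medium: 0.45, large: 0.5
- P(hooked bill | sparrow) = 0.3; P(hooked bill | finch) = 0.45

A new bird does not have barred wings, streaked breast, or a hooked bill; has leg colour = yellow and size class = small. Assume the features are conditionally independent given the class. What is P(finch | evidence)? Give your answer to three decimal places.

sparrow: 0.15 × 0.15 × (1−0.15) × (1−0.85) × 0.1 × (1−0.3) = 0.0002008125
finch: 0.85 × 0.1 × (1−0.55) × (1−0.75) × 0.05 × (1−0.45) = 0.00026296875
P(finch | x) = 0.00026296875 / 0.00046378125 ≈ 0.567

0.567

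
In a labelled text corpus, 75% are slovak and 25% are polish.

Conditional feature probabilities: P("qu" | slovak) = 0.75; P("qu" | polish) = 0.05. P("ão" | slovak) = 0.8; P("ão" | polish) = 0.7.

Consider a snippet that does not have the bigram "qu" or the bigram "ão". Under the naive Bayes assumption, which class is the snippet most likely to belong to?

polish

slovak: 0.75 × (1−0.75) × (1−0.8) = 0.0375
polish: 0.25 × (1−0.05) × (1−0.7) = 0.07125
Highest score → polish.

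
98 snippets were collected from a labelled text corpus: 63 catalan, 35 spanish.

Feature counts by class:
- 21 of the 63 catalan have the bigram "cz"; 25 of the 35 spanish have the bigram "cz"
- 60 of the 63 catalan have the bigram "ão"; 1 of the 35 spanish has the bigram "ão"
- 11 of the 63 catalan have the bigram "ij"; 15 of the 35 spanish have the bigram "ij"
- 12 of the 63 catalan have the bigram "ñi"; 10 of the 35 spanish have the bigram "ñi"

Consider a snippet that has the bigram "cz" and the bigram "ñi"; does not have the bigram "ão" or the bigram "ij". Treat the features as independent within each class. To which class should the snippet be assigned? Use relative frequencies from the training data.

catalan: (63/98) × (21/63) × (3/63) × (52/63) × (12/63) ≈ 0.00160427
spanish: (35/98) × (25/35) × (34/35) × (20/35) × (10/35) ≈ 0.0404593
Highest score → spanish.

spanish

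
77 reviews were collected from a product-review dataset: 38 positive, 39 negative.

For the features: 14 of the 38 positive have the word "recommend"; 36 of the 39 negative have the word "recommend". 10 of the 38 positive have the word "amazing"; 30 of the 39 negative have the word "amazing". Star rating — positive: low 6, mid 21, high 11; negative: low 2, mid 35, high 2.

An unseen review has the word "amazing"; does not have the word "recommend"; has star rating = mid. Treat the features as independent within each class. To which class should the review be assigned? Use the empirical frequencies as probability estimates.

positive

positive: (38/77) × (24/38) × (10/38) × (21/38) ≈ 0.0453286
negative: (39/77) × (3/39) × (30/39) × (35/39) ≈ 0.0268962
Highest score → positive.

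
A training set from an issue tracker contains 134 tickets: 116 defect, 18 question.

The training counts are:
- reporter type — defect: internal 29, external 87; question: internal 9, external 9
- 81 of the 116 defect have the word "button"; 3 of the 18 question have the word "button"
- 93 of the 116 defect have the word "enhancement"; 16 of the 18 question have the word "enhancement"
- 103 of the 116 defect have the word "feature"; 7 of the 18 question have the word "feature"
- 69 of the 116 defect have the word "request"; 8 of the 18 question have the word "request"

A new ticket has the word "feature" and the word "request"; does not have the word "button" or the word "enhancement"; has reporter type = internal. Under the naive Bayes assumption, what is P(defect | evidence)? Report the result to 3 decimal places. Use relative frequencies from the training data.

defect: (116/134) × (29/116) × (35/116) × (23/116) × (103/116) × (69/116) ≈ 0.00683823
question: (18/134) × (9/18) × (15/18) × (2/18) × (7/18) × (8/18) ≈ 0.00107487
P(defect | x) = 0.00683823 / 0.0079131 ≈ 0.864

0.864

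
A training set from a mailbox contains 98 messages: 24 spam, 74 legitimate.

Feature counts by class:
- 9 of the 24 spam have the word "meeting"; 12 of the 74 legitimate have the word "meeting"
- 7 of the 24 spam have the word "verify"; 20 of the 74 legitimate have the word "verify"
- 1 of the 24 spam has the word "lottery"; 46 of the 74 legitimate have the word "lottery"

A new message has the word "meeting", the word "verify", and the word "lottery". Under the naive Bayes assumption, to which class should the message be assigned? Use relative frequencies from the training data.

spam: (24/98) × (9/24) × (7/24) × (1/24) ≈ 0.00111607
legitimate: (74/98) × (12/74) × (20/74) × (46/74) ≈ 0.0205721
Highest score → legitimate.

legitimate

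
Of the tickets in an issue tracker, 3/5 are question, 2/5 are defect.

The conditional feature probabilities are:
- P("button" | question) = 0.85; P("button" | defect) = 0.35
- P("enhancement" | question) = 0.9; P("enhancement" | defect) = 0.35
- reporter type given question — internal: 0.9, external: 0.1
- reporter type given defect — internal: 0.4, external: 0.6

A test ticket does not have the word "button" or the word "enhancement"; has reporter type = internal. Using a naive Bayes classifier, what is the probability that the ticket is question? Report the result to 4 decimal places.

question: 0.6 × (1−0.85) × (1−0.9) × 0.9 = 0.0081
defect: 0.4 × (1−0.35) × (1−0.35) × 0.4 = 0.0676
P(question | x) = 0.0081 / 0.0757 ≈ 0.1070

0.1070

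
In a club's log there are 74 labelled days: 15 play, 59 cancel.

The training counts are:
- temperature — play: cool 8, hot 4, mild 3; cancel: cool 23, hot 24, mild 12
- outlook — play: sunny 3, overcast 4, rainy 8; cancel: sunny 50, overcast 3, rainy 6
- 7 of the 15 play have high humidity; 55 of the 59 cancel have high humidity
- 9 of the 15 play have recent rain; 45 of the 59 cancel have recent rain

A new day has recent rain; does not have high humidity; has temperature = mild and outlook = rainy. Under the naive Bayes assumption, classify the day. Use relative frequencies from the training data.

play: (15/74) × (3/15) × (8/15) × (8/15) × (9/15) ≈ 0.00691892
cancel: (59/74) × (12/59) × (6/59) × (4/59) × (45/59) ≈ 0.000852741
Highest score → play.

play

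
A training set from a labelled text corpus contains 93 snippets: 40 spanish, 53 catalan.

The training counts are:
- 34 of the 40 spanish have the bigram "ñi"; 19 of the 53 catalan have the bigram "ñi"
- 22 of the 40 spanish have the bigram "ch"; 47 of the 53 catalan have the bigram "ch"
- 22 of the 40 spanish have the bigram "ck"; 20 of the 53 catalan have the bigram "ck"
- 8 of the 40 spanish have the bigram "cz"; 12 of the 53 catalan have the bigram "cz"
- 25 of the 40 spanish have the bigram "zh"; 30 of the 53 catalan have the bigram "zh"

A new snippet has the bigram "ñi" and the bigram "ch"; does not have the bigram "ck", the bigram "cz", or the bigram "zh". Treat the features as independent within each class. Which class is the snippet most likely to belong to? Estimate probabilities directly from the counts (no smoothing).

catalan

spanish: (40/93) × (34/40) × (22/40) × (18/40) × (32/40) × (15/40) ≈ 0.0271452
catalan: (53/93) × (19/53) × (47/53) × (33/53) × (41/53) × (23/53) ≈ 0.0378696
Highest score → catalan.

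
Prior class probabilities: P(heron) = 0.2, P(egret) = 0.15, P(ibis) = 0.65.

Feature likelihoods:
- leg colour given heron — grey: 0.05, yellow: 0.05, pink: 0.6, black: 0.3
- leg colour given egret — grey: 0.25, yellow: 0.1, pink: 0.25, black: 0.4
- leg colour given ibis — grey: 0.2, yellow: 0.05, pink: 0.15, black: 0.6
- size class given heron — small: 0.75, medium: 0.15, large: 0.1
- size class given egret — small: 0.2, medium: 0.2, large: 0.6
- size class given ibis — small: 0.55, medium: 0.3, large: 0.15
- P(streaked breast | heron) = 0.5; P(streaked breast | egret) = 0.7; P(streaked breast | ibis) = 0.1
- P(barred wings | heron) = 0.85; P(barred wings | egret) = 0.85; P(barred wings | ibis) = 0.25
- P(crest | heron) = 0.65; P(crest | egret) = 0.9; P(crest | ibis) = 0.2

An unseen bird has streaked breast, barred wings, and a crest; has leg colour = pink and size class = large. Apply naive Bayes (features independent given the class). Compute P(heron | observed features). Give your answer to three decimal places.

heron: 0.2 × 0.6 × 0.1 × 0.5 × 0.85 × 0.65 = 0.003315
egret: 0.15 × 0.25 × 0.6 × 0.7 × 0.85 × 0.9 = 0.01204875
ibis: 0.65 × 0.15 × 0.15 × 0.1 × 0.25 × 0.2 = 0.000073125
P(heron | x) = 0.003315 / 0.015436875 ≈ 0.215

0.215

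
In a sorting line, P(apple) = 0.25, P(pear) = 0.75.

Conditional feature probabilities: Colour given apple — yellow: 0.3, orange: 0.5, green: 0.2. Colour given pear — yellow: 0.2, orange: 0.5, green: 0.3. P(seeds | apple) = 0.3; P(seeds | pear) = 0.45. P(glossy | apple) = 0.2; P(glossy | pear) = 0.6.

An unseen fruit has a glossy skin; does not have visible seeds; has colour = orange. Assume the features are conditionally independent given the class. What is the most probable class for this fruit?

apple: 0.25 × 0.5 × (1−0.3) × 0.2 = 0.0175
pear: 0.75 × 0.5 × (1−0.45) × 0.6 = 0.12375
Highest score → pear.

pear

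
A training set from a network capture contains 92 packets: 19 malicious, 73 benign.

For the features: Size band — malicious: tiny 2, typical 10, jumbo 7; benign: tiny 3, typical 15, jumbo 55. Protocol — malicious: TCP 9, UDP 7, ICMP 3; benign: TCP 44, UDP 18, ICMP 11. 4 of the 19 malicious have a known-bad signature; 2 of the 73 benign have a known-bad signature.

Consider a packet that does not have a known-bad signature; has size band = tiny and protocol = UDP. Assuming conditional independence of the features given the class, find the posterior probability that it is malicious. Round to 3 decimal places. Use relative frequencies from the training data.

0.447

malicious: (19/92) × (2/19) × (7/19) × (15/19) ≈ 0.00632302
benign: (73/92) × (3/73) × (18/73) × (71/73) ≈ 0.00782021
P(malicious | x) = 0.00632302 / 0.01414323 ≈ 0.447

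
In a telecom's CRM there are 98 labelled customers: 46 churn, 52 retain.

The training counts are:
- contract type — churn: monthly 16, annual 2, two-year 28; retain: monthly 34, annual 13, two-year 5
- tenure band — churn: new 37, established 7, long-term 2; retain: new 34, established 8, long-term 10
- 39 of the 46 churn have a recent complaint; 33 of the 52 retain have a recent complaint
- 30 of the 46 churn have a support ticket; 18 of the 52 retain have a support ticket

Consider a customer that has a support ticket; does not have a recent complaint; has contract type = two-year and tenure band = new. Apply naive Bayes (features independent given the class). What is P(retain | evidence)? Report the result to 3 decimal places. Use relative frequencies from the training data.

0.156

churn: (46/98) × (28/46) × (37/46) × (7/46) × (30/46) ≈ 0.0228076
retain: (52/98) × (5/52) × (34/52) × (19/52) × (18/52) ≈ 0.00421929
P(retain | x) = 0.00421929 / 0.02702689 ≈ 0.156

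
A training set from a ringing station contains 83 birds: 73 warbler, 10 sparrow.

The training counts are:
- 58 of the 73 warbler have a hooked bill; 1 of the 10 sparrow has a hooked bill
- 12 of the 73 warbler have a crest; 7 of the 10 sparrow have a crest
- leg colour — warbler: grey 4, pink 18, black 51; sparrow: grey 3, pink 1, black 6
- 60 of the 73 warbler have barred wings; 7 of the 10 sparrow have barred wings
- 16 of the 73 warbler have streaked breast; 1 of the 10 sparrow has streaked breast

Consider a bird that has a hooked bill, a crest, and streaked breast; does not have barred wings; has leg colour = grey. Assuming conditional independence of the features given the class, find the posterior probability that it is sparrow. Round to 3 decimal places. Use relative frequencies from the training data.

0.236

warbler: (73/83) × (58/73) × (12/73) × (4/73) × (13/73) × (16/73) ≈ 0.000245676
sparrow: (10/83) × (1/10) × (7/10) × (3/10) × (3/10) × (1/10) ≈ 0.0000759036
P(sparrow | x) = 0.0000759036 / 0.0003215796 ≈ 0.236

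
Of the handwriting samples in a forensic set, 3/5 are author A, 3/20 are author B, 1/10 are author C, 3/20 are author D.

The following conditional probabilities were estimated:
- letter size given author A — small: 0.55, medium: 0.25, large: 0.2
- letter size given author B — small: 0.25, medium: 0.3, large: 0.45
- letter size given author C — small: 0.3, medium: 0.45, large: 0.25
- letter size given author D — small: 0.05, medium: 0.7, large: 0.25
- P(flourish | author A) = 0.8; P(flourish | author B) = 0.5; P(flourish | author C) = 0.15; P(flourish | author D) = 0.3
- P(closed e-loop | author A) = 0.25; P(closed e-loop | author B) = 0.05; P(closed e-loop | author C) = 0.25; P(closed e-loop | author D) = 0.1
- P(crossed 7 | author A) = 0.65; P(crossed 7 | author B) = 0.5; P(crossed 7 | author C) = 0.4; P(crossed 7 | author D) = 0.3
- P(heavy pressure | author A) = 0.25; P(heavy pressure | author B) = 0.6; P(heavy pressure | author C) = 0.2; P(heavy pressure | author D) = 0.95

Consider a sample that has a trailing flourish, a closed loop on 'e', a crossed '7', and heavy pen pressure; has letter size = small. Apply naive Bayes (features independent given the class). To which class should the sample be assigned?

author A: 0.6 × 0.55 × 0.8 × 0.25 × 0.65 × 0.25 = 0.010725
author B: 0.15 × 0.25 × 0.5 × 0.05 × 0.5 × 0.6 = 0.00028125
author C: 0.1 × 0.3 × 0.15 × 0.25 × 0.4 × 0.2 = 0.00009
author D: 0.15 × 0.05 × 0.3 × 0.1 × 0.3 × 0.95 = 0.000064125
Highest score → author A.

author A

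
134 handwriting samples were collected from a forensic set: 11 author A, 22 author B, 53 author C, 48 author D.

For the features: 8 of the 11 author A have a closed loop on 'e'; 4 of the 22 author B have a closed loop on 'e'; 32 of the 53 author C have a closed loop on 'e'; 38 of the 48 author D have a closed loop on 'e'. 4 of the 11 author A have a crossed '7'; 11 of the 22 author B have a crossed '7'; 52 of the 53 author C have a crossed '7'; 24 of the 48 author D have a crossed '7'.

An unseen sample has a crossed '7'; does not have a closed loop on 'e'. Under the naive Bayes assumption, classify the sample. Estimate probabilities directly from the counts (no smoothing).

author C

author A: (11/134) × (3/11) × (4/11) ≈ 0.00814111
author B: (22/134) × (18/22) × (11/22) ≈ 0.0671642
author C: (53/134) × (21/53) × (52/53) ≈ 0.15376
author D: (48/134) × (10/48) × (24/48) ≈ 0.0373134
Highest score → author C.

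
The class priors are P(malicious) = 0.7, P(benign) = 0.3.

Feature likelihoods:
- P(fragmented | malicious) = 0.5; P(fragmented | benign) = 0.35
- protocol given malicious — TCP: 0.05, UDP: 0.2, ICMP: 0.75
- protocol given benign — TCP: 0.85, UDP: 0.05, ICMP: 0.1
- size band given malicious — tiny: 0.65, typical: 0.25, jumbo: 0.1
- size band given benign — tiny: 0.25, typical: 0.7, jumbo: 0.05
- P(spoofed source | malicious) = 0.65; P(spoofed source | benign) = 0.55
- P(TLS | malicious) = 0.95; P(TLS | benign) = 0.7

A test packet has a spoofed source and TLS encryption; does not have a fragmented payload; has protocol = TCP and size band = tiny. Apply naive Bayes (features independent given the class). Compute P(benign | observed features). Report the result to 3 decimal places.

malicious: 0.7 × (1−0.5) × 0.05 × 0.65 × 0.65 × 0.95 = 0.0070240625
benign: 0.3 × (1−0.35) × 0.85 × 0.25 × 0.55 × 0.7 = 0.0159534375
P(benign | x) = 0.0159534375 / 0.0229775 ≈ 0.694

0.694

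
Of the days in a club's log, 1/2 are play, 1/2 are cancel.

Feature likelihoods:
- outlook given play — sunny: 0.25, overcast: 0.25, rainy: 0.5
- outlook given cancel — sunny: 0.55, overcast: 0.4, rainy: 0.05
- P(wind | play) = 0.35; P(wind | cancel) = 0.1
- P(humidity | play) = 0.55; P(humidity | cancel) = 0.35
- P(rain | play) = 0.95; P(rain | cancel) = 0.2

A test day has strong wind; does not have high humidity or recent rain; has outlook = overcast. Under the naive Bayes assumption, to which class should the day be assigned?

cancel

play: 0.5 × 0.25 × 0.35 × (1−0.55) × (1−0.95) = 0.000984375
cancel: 0.5 × 0.4 × 0.1 × (1−0.35) × (1−0.2) = 0.0104
Highest score → cancel.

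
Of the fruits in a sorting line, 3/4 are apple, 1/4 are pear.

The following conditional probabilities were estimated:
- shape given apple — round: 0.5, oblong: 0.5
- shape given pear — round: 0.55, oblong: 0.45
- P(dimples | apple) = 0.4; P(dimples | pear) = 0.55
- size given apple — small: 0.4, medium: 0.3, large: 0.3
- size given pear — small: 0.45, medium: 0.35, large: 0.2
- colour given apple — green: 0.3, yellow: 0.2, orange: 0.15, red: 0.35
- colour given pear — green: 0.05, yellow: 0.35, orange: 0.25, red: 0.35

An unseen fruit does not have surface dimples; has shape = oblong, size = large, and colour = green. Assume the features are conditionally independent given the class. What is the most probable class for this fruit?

apple: 0.75 × 0.5 × (1−0.4) × 0.3 × 0.3 = 0.02025
pear: 0.25 × 0.45 × (1−0.55) × 0.2 × 0.05 = 0.00050625
Highest score → apple.

apple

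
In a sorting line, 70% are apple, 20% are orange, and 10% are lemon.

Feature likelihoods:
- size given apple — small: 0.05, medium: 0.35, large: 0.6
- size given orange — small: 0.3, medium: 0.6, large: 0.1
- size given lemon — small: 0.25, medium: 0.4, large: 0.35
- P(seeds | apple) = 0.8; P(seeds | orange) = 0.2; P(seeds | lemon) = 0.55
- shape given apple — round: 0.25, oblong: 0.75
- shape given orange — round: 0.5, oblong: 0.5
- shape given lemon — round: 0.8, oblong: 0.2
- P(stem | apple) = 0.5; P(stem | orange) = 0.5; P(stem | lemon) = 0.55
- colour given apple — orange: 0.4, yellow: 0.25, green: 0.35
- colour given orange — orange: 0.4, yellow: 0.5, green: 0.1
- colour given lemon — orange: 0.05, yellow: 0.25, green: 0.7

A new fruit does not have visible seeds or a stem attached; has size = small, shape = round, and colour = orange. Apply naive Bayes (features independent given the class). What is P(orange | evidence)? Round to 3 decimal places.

0.897

apple: 0.7 × 0.05 × (1−0.8) × 0.25 × (1−0.5) × 0.4 = 0.00035
orange: 0.2 × 0.3 × (1−0.2) × 0.5 × (1−0.5) × 0.4 = 0.0048
lemon: 0.1 × 0.25 × (1−0.55) × 0.8 × (1−0.55) × 0.05 = 0.0002025
P(orange | x) = 0.0048 / 0.0053525 ≈ 0.897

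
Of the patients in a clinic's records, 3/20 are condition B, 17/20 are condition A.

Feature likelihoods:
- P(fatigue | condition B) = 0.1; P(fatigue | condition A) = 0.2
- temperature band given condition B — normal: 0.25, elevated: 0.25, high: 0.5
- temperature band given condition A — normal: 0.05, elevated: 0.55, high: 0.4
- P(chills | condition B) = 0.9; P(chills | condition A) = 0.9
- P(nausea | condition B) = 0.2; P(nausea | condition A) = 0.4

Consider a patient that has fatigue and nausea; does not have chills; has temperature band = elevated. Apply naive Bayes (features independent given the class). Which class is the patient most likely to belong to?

condition A

condition B: 0.15 × 0.1 × 0.25 × (1−0.9) × 0.2 = 0.000075
condition A: 0.85 × 0.2 × 0.55 × (1−0.9) × 0.4 = 0.00374
Highest score → condition A.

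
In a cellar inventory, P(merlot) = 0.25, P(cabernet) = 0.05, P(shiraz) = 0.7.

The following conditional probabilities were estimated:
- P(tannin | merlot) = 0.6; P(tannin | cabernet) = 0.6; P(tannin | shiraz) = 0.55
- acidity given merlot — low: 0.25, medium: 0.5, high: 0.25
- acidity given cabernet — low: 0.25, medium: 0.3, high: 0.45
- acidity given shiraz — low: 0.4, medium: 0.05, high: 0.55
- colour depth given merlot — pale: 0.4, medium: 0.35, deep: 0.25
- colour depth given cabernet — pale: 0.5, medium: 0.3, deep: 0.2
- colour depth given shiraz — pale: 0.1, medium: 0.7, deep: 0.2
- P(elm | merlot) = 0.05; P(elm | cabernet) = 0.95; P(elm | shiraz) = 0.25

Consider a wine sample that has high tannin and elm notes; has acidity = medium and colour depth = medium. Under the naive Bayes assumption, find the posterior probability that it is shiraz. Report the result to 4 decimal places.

0.4649

merlot: 0.25 × 0.6 × 0.5 × 0.35 × 0.05 = 0.0013125
cabernet: 0.05 × 0.6 × 0.3 × 0.3 × 0.95 = 0.002565
shiraz: 0.7 × 0.55 × 0.05 × 0.7 × 0.25 = 0.00336875
P(shiraz | x) = 0.00336875 / 0.00724625 ≈ 0.4649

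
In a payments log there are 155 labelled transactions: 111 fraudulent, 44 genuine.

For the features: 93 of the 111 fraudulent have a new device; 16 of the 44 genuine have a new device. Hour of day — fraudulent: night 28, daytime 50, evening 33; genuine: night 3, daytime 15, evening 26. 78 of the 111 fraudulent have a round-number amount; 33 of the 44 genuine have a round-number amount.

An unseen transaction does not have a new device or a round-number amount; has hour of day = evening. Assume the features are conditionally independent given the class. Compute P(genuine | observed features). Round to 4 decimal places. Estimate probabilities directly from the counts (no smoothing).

fraudulent: (111/155) × (18/111) × (33/111) × (33/111) ≈ 0.0102641
genuine: (44/155) × (28/44) × (26/44) × (11/44) ≈ 0.0266862
P(genuine | x) = 0.0266862 / 0.0369503 ≈ 0.7222

0.7222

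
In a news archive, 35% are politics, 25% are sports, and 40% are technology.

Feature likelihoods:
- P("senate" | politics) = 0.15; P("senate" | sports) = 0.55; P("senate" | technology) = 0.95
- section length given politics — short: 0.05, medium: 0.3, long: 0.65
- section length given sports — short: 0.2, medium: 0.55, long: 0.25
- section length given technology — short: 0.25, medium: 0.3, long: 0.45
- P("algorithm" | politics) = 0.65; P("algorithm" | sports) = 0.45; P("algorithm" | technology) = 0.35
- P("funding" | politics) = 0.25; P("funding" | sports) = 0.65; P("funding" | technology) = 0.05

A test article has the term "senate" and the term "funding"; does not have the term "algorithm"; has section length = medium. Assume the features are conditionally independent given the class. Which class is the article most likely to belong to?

sports

politics: 0.35 × 0.15 × 0.3 × (1−0.65) × 0.25 = 0.001378125
sports: 0.25 × 0.55 × 0.55 × (1−0.45) × 0.65 = 0.0270359375
technology: 0.4 × 0.95 × 0.3 × (1−0.35) × 0.05 = 0.003705
Highest score → sports.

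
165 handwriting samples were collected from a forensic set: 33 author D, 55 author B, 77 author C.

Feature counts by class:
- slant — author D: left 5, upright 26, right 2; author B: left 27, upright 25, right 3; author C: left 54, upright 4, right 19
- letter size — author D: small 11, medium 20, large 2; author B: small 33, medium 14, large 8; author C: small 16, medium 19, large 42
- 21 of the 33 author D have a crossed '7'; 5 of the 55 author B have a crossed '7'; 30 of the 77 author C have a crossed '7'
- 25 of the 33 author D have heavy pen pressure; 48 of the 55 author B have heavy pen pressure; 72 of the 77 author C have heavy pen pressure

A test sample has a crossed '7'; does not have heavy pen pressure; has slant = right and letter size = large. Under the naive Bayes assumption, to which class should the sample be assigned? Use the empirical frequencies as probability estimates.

author D: (33/165) × (2/33) × (2/33) × (21/33) × (8/33) ≈ 0.00011333
author B: (55/165) × (3/55) × (8/55) × (5/55) × (7/55) ≈ 0.000030599
author C: (77/165) × (19/77) × (42/77) × (30/77) × (5/77) ≈ 0.00158905
Highest score → author C.

author C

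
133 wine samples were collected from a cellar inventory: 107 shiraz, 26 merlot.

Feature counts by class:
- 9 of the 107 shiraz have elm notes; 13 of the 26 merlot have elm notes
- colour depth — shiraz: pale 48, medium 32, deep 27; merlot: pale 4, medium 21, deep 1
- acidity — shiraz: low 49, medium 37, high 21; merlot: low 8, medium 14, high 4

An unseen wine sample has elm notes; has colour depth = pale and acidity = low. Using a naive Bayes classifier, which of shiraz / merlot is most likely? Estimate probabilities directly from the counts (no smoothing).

shiraz

shiraz: (107/133) × (9/107) × (48/107) × (49/107) ≈ 0.0139015
merlot: (26/133) × (13/26) × (4/26) × (8/26) ≈ 0.00462695
Highest score → shiraz.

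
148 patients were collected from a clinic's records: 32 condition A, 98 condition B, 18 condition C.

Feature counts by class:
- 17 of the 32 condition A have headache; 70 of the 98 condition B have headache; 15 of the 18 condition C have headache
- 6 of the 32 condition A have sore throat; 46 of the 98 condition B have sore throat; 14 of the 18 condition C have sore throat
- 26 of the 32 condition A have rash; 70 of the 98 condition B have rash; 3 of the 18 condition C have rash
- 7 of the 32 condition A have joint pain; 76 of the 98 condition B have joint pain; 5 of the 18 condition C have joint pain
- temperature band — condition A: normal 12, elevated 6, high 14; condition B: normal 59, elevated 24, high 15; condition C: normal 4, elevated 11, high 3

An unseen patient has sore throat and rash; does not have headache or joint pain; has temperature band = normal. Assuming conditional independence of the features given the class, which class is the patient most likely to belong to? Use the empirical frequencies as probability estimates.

condition A: (32/148) × (15/32) × (6/32) × (26/32) × (25/32) × (12/32) ≈ 0.00452351
condition B: (98/148) × (28/98) × (46/98) × (70/98) × (22/98) × (59/98) ≈ 0.0085728
condition C: (18/148) × (3/18) × (14/18) × (3/18) × (13/18) × (4/18) ≈ 0.000421718
Highest score → condition B.

condition B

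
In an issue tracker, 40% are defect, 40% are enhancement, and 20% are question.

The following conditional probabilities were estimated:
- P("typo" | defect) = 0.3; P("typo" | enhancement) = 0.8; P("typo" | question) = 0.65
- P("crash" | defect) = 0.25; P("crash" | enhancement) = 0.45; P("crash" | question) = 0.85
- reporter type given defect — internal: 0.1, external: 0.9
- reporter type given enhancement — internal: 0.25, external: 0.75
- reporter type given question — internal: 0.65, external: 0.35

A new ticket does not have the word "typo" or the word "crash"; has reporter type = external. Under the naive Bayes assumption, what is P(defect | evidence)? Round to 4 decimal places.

defect: 0.4 × (1−0.3) × (1−0.25) × 0.9 = 0.189
enhancement: 0.4 × (1−0.8) × (1−0.45) × 0.75 = 0.033
question: 0.2 × (1−0.65) × (1−0.85) × 0.35 = 0.003675
P(defect | x) = 0.189 / 0.225675 ≈ 0.8375

0.8375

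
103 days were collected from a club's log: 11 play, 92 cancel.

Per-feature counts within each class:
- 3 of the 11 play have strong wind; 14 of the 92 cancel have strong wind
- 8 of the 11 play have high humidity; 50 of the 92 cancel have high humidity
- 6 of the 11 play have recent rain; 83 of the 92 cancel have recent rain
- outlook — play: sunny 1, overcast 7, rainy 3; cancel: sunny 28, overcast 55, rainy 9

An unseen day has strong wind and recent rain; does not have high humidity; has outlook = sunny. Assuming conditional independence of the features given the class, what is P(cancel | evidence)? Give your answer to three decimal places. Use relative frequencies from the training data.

0.977

play: (11/103) × (3/11) × (3/11) × (6/11) × (1/11) ≈ 0.000393893
cancel: (92/103) × (14/92) × (42/92) × (83/92) × (28/92) ≈ 0.0170378
P(cancel | x) = 0.0170378 / 0.017431693 ≈ 0.977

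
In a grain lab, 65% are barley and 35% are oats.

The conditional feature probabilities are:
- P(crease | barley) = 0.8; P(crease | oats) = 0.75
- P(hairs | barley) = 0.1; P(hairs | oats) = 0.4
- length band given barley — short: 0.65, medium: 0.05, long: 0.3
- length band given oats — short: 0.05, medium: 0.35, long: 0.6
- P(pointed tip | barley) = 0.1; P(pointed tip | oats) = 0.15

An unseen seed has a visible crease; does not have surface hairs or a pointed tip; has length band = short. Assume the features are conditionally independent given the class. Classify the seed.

barley

barley: 0.65 × 0.8 × (1−0.1) × 0.65 × (1−0.1) = 0.27378
oats: 0.35 × 0.75 × (1−0.4) × 0.05 × (1−0.15) = 0.00669375
Highest score → barley.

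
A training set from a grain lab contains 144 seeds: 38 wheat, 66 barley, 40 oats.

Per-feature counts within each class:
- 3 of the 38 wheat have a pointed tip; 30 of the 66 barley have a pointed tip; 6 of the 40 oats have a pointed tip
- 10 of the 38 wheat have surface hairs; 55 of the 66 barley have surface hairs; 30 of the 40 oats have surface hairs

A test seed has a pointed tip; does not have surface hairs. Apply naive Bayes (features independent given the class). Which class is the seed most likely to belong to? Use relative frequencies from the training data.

wheat: (38/144) × (3/38) × (28/38) ≈ 0.0153509
barley: (66/144) × (30/66) × (11/66) ≈ 0.0347222
oats: (40/144) × (6/40) × (10/40) ≈ 0.0104167
Highest score → barley.

barley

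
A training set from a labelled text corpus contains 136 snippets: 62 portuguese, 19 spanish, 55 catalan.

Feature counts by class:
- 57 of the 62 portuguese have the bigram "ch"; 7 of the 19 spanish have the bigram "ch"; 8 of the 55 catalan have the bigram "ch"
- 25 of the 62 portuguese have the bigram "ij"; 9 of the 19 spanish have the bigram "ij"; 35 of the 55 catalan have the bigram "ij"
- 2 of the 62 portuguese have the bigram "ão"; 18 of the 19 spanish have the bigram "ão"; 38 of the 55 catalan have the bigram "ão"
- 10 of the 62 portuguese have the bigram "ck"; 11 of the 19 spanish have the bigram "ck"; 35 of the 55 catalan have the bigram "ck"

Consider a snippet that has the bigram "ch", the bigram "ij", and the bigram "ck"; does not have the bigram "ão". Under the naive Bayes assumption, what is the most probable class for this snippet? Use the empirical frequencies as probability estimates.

portuguese

portuguese: (62/136) × (57/62) × (25/62) × (60/62) × (10/62) ≈ 0.0263786
spanish: (19/136) × (7/19) × (9/19) × (1/19) × (11/19) ≈ 0.000742905
catalan: (55/136) × (8/55) × (35/55) × (17/55) × (35/55) ≈ 0.00736289
Highest score → portuguese.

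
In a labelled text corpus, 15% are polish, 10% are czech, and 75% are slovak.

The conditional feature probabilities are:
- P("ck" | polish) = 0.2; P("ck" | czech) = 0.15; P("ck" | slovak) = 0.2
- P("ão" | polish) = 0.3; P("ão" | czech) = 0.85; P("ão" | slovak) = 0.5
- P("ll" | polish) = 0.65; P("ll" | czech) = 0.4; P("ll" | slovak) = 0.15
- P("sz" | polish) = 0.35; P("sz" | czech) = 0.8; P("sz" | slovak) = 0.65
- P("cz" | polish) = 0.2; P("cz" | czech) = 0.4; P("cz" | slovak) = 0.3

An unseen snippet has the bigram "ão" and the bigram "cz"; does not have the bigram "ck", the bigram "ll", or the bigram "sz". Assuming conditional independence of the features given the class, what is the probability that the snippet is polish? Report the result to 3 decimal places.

polish: 0.15 × (1−0.2) × 0.3 × (1−0.65) × (1−0.35) × 0.2 = 0.001638
czech: 0.1 × (1−0.15) × 0.85 × (1−0.4) × (1−0.8) × 0.4 = 0.003468
slovak: 0.75 × (1−0.2) × 0.5 × (1−0.15) × (1−0.65) × 0.3 = 0.026775
P(polish | x) = 0.001638 / 0.031881 ≈ 0.051

0.051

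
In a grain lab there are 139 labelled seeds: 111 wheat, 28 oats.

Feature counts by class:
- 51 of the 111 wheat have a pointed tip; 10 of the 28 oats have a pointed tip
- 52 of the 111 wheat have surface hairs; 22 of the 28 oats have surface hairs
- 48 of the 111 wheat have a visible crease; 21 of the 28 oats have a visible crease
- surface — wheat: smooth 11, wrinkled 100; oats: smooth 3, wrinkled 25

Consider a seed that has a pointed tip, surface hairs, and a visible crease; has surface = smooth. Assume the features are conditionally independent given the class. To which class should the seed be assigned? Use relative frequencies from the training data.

wheat

wheat: (111/139) × (51/111) × (52/111) × (48/111) × (11/111) ≈ 0.00736586
oats: (28/139) × (10/28) × (22/28) × (21/28) × (3/28) ≈ 0.00454228
Highest score → wheat.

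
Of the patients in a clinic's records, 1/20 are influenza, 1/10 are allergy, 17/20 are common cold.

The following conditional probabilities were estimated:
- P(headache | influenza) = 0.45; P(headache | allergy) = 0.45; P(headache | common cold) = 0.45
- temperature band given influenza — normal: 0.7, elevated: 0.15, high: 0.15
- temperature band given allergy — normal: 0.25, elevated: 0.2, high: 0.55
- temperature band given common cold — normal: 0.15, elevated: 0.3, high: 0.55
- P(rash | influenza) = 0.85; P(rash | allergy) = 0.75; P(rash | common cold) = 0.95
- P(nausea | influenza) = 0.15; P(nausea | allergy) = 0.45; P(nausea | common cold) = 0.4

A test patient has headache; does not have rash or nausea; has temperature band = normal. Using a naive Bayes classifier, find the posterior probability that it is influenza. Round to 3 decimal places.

influenza: 0.05 × 0.45 × 0.7 × (1−0.85) × (1−0.15) = 0.002008125
allergy: 0.1 × 0.45 × 0.25 × (1−0.75) × (1−0.45) = 0.001546875
common cold: 0.85 × 0.45 × 0.15 × (1−0.95) × (1−0.4) = 0.00172125
P(influenza | x) = 0.002008125 / 0.00527625 ≈ 0.381

0.381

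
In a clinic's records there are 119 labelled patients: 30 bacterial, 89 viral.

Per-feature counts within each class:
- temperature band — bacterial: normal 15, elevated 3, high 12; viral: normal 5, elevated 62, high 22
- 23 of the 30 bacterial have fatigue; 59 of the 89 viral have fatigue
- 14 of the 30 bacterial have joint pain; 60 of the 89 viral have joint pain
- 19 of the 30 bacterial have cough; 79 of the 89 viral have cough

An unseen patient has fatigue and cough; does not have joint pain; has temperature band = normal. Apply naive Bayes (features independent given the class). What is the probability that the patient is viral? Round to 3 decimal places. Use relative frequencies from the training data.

bacterial: (30/119) × (15/30) × (23/30) × (16/30) × (19/30) ≈ 0.0326424
viral: (89/119) × (5/89) × (59/89) × (29/89) × (79/89) ≈ 0.0080562
P(viral | x) = 0.0080562 / 0.0406986 ≈ 0.198

0.198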